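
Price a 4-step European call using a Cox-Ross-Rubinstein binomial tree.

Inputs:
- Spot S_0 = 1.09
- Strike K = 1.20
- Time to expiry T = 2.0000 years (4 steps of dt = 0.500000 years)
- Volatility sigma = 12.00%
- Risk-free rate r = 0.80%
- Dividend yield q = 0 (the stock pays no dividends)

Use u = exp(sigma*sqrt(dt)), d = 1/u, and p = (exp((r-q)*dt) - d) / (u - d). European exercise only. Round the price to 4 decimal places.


Answer: Price = V(0,0) = 0.0435

Derivation:
dt = T/N = 0.500000
u = exp(sigma*sqrt(dt)) = 1.088557; d = 1/u = 0.918647
p = (exp((r-q)*dt) - d) / (u - d) = 0.502389
Discount per step: exp(-r*dt) = 0.996008
Stock lattice S(k, i) with i counting down-moves:
  k=0: S(0,0) = 1.0900
  k=1: S(1,0) = 1.1865; S(1,1) = 1.0013
  k=2: S(2,0) = 1.2916; S(2,1) = 1.0900; S(2,2) = 0.9199
  k=3: S(3,0) = 1.4060; S(3,1) = 1.1865; S(3,2) = 1.0013; S(3,3) = 0.8450
  k=4: S(4,0) = 1.5305; S(4,1) = 1.2916; S(4,2) = 1.0900; S(4,3) = 0.9199; S(4,4) = 0.7763
Terminal payoffs V(N, i) = max(S_T - K, 0):
  V(4,0) = 0.330492; V(4,1) = 0.091602; V(4,2) = 0.000000; V(4,3) = 0.000000; V(4,4) = 0.000000
Backward induction: V(k, i) = exp(-r*dt) * [p * V(k+1, i) + (1-p) * V(k+1, i+1)].
  V(3,0) = exp(-r*dt) * [p*0.330492 + (1-p)*0.091602] = 0.210773
  V(3,1) = exp(-r*dt) * [p*0.091602 + (1-p)*0.000000] = 0.045836
  V(3,2) = exp(-r*dt) * [p*0.000000 + (1-p)*0.000000] = 0.000000
  V(3,3) = exp(-r*dt) * [p*0.000000 + (1-p)*0.000000] = 0.000000
  V(2,0) = exp(-r*dt) * [p*0.210773 + (1-p)*0.045836] = 0.128185
  V(2,1) = exp(-r*dt) * [p*0.045836 + (1-p)*0.000000] = 0.022936
  V(2,2) = exp(-r*dt) * [p*0.000000 + (1-p)*0.000000] = 0.000000
  V(1,0) = exp(-r*dt) * [p*0.128185 + (1-p)*0.022936] = 0.075509
  V(1,1) = exp(-r*dt) * [p*0.022936 + (1-p)*0.000000] = 0.011477
  V(0,0) = exp(-r*dt) * [p*0.075509 + (1-p)*0.011477] = 0.043471


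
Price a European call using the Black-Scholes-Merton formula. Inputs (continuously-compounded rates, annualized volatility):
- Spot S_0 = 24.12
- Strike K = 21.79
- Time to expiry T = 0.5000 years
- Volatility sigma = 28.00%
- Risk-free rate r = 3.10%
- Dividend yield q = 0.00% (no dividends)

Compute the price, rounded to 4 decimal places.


Answer: Price = 3.4335

Derivation:
d1 = (ln(S/K) + (r - q + 0.5*sigma^2) * T) / (sigma * sqrt(T)) = 0.69038988
d2 = d1 - sigma * sqrt(T) = 0.49239998
exp(-rT) = 0.98461951; exp(-qT) = 1.00000000
C = S_0 * exp(-qT) * N(d1) - K * exp(-rT) * N(d2)
N(d1) = 0.75502548; N(d2) = 0.68878169
C = 24.1200 * 1.00000000 * 0.75502548 - 21.7900 * 0.98461951 * 0.68878169 = 3.4335


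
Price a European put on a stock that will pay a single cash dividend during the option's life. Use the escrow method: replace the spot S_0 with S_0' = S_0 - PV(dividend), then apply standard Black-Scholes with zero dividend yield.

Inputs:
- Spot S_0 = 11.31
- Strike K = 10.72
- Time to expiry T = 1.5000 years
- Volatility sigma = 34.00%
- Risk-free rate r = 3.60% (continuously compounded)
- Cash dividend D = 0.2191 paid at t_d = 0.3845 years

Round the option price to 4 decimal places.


PV(D) = D * exp(-r * t_d) = 0.2191 * 0.98625336 = 0.21608811
S_0' = S_0 - PV(D) = 11.3100 - 0.21608811 = 11.09391189
d1 = (ln(S_0'/K) + (r + sigma^2/2)*T) / (sigma*sqrt(T)) = 0.42022035
d2 = d1 - sigma*sqrt(T) = 0.00380709
exp(-rT) = 0.94743211
N(-d1) = 0.33716225; N(-d2) = 0.49848119
P = K * exp(-rT) * N(-d2) - S_0' * N(-d1) = 10.7200 * 0.94743211 * 0.49848119 - 11.09391189 * 0.33716225 = 1.3224

Answer: Price = 1.3224


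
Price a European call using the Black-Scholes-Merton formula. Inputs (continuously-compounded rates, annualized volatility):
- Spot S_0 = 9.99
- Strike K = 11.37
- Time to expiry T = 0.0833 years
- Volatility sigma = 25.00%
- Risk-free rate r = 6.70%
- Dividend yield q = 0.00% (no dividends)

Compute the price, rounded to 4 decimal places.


d1 = (ln(S/K) + (r - q + 0.5*sigma^2) * T) / (sigma * sqrt(T)) = -1.67986397
d2 = d1 - sigma * sqrt(T) = -1.75201832
exp(-rT) = 0.99443445; exp(-qT) = 1.00000000
C = S_0 * exp(-qT) * N(d1) - K * exp(-rT) * N(d2)
N(d1) = 0.04649189; N(d2) = 0.03988533
C = 9.9900 * 1.00000000 * 0.04649189 - 11.3700 * 0.99443445 * 0.03988533 = 0.0135

Answer: Price = 0.0135


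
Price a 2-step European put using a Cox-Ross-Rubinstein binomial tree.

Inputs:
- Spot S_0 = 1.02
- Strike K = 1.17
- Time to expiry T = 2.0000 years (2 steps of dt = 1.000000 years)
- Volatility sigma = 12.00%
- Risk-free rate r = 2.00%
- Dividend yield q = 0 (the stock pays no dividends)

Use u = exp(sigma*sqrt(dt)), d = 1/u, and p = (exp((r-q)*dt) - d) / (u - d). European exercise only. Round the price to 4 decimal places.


dt = T/N = 1.000000
u = exp(sigma*sqrt(dt)) = 1.127497; d = 1/u = 0.886920
p = (exp((r-q)*dt) - d) / (u - d) = 0.554007
Discount per step: exp(-r*dt) = 0.980199
Stock lattice S(k, i) with i counting down-moves:
  k=0: S(0,0) = 1.0200
  k=1: S(1,0) = 1.1500; S(1,1) = 0.9047
  k=2: S(2,0) = 1.2967; S(2,1) = 1.0200; S(2,2) = 0.8024
Terminal payoffs V(N, i) = max(K - S_T, 0):
  V(2,0) = 0.000000; V(2,1) = 0.150000; V(2,2) = 0.367640
Backward induction: V(k, i) = exp(-r*dt) * [p * V(k+1, i) + (1-p) * V(k+1, i+1)].
  V(1,0) = exp(-r*dt) * [p*0.000000 + (1-p)*0.150000] = 0.065574
  V(1,1) = exp(-r*dt) * [p*0.150000 + (1-p)*0.367640] = 0.242174
  V(0,0) = exp(-r*dt) * [p*0.065574 + (1-p)*0.242174] = 0.141478

Answer: Price = V(0,0) = 0.1415


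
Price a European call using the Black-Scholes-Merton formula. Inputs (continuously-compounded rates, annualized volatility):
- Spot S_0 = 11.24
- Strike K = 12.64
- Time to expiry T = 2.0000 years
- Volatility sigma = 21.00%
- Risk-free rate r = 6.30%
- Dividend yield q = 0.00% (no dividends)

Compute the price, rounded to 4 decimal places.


d1 = (ln(S/K) + (r - q + 0.5*sigma^2) * T) / (sigma * sqrt(T)) = 0.17749207
d2 = d1 - sigma * sqrt(T) = -0.11949278
exp(-rT) = 0.88161485; exp(-qT) = 1.00000000
C = S_0 * exp(-qT) * N(d1) - K * exp(-rT) * N(d2)
N(d1) = 0.57043905; N(d2) = 0.45244248
C = 11.2400 * 1.00000000 * 0.57043905 - 12.6400 * 0.88161485 * 0.45244248 = 1.3699

Answer: Price = 1.3699


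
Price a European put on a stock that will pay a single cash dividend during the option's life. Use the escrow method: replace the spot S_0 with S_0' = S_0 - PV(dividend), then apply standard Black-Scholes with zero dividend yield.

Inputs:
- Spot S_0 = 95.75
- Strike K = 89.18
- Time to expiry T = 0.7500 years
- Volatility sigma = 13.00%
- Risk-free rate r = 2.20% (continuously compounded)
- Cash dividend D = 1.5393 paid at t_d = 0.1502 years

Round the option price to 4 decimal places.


Answer: Price = 1.6302

Derivation:
PV(D) = D * exp(-r * t_d) = 1.5393 * 0.99670105 = 1.53422193
S_0' = S_0 - PV(D) = 95.7500 - 1.53422193 = 94.21577807
d1 = (ln(S_0'/K) + (r + sigma^2/2)*T) / (sigma*sqrt(T)) = 0.69076286
d2 = d1 - sigma*sqrt(T) = 0.57817956
exp(-rT) = 0.98363538
N(-d1) = 0.24485729; N(-d2) = 0.28157145
P = K * exp(-rT) * N(-d2) - S_0' * N(-d1) = 89.1800 * 0.98363538 * 0.28157145 - 94.21577807 * 0.24485729 = 1.6302


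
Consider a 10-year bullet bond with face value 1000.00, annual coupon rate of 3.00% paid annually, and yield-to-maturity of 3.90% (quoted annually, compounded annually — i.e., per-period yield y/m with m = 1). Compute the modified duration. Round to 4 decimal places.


Answer: Modified duration = 8.4017

Derivation:
Coupon per period c = face * coupon_rate / m = 30.000000
Periods per year m = 1; per-period yield y/m = 0.039000
Number of cashflows N = 10
Cashflows (t years, CF_t, discount factor 1/(1+y/m)^(m*t), PV):
  t = 1.0000: CF_t = 30.000000, DF = 0.962464, PV = 28.873917
  t = 2.0000: CF_t = 30.000000, DF = 0.926337, PV = 27.790103
  t = 3.0000: CF_t = 30.000000, DF = 0.891566, PV = 26.746971
  t = 4.0000: CF_t = 30.000000, DF = 0.858100, PV = 25.742995
  t = 5.0000: CF_t = 30.000000, DF = 0.825890, PV = 24.776703
  t = 6.0000: CF_t = 30.000000, DF = 0.794889, PV = 23.846682
  t = 7.0000: CF_t = 30.000000, DF = 0.765052, PV = 22.951571
  t = 8.0000: CF_t = 30.000000, DF = 0.736335, PV = 22.090059
  t = 9.0000: CF_t = 30.000000, DF = 0.708696, PV = 21.260884
  t = 10.0000: CF_t = 1030.000000, DF = 0.682094, PV = 702.557297
Price P = sum_t PV_t = 926.637184
First compute Macaulay numerator sum_t t * PV_t:
  t * PV_t at t = 1.0000: 28.873917
  t * PV_t at t = 2.0000: 55.580206
  t * PV_t at t = 3.0000: 80.240914
  t * PV_t at t = 4.0000: 102.971978
  t * PV_t at t = 5.0000: 123.883516
  t * PV_t at t = 6.0000: 143.080095
  t * PV_t at t = 7.0000: 160.660999
  t * PV_t at t = 8.0000: 176.720471
  t * PV_t at t = 9.0000: 191.347960
  t * PV_t at t = 10.0000: 7025.572974
Macaulay duration D = 8088.933030 / 926.637184 = 8.729342
Modified duration = D / (1 + y/m) = 8.729342 / (1 + 0.039000) = 8.401677


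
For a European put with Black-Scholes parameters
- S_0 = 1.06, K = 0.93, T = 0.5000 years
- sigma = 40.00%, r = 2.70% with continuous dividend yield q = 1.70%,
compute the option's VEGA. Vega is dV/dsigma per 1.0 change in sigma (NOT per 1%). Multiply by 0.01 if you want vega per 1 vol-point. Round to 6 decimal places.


Answer: Vega = 0.244390

Derivation:
d1 = 0.6216868712; d2 = 0.3388441587
phi(d1) = 0.3288393925; exp(-qT) = 0.9915360229; exp(-rT) = 0.9865907163
Vega = S * exp(-qT) * phi(d1) * sqrt(T) = 1.0600 * 0.9915360229 * 0.3288393925 * 0.7071067812 = 0.244390


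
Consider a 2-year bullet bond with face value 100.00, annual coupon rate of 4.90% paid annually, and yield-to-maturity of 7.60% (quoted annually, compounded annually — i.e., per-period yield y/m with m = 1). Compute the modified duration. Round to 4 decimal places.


Answer: Modified duration = 1.8143

Derivation:
Coupon per period c = face * coupon_rate / m = 4.900000
Periods per year m = 1; per-period yield y/m = 0.076000
Number of cashflows N = 2
Cashflows (t years, CF_t, discount factor 1/(1+y/m)^(m*t), PV):
  t = 1.0000: CF_t = 4.900000, DF = 0.929368, PV = 4.553903
  t = 2.0000: CF_t = 104.900000, DF = 0.863725, PV = 90.604746
Price P = sum_t PV_t = 95.158649
First compute Macaulay numerator sum_t t * PV_t:
  t * PV_t at t = 1.0000: 4.553903
  t * PV_t at t = 2.0000: 181.209491
Macaulay duration D = 185.763395 / 95.158649 = 1.952144
Modified duration = D / (1 + y/m) = 1.952144 / (1 + 0.076000) = 1.814260


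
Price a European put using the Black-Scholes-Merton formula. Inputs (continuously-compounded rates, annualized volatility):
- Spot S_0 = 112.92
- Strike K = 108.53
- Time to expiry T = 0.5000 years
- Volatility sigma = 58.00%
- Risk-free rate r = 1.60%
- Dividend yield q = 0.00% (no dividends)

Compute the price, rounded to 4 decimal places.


Answer: Price = 15.4116

Derivation:
d1 = (ln(S/K) + (r - q + 0.5*sigma^2) * T) / (sigma * sqrt(T)) = 0.32125317
d2 = d1 - sigma * sqrt(T) = -0.08886876
exp(-rT) = 0.99203191; exp(-qT) = 1.00000000
P = K * exp(-rT) * N(-d2) - S_0 * exp(-qT) * N(-d1)
N(-d1) = 0.37400927; N(-d2) = 0.53540690
P = 108.5300 * 0.99203191 * 0.53540690 - 112.9200 * 1.00000000 * 0.37400927 = 15.4116


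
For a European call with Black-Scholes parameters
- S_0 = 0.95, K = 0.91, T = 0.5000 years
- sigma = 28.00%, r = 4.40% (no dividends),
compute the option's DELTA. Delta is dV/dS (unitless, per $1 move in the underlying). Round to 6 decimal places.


d1 = 0.4273823343; d2 = 0.2293924355
phi(d1) = 0.3641219780; exp(-qT) = 1.0000000000; exp(-rT) = 0.9782402351
N(d1) = 0.6654495638
Delta = exp(-qT) * N(d1) = 1.0000000000 * 0.6654495638 = 0.665450

Answer: Delta = 0.665450


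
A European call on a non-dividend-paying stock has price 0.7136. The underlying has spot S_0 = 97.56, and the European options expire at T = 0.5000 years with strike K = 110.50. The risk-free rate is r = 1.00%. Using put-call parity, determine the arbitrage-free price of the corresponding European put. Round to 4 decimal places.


Put-call parity: C - P = S_0 * exp(-qT) - K * exp(-rT).
S_0 * exp(-qT) = 97.5600 * 1.00000000 = 97.56000000
K * exp(-rT) = 110.5000 * 0.99501248 = 109.94887895
P = C - S*exp(-qT) + K*exp(-rT)
P = 0.7136 - 97.56000000 + 109.94887895 = 13.1025

Answer: Put price = 13.1025


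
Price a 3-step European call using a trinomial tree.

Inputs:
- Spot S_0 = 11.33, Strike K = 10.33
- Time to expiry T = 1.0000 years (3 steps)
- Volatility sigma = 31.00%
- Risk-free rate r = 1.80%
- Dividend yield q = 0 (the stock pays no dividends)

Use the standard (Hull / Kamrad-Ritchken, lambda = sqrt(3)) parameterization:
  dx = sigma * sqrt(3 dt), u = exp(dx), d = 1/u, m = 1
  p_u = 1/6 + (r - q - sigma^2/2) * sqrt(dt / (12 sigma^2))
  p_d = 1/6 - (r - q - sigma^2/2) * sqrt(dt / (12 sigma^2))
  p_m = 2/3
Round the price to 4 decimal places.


dt = T/N = 0.333333; dx = sigma*sqrt(3*dt) = 0.310000
u = exp(dx) = 1.363425; d = 1/u = 0.733447
p_u = 0.150511, p_m = 0.666667, p_d = 0.182823
Discount per step: exp(-r*dt) = 0.994018
Stock lattice S(k, j) with j the centered position index:
  k=0: S(0,+0) = 11.3300
  k=1: S(1,-1) = 8.3100; S(1,+0) = 11.3300; S(1,+1) = 15.4476
  k=2: S(2,-2) = 6.0949; S(2,-1) = 8.3100; S(2,+0) = 11.3300; S(2,+1) = 15.4476; S(2,+2) = 21.0617
  k=3: S(3,-3) = 4.4703; S(3,-2) = 6.0949; S(3,-1) = 8.3100; S(3,+0) = 11.3300; S(3,+1) = 15.4476; S(3,+2) = 21.0617; S(3,+3) = 28.7160
Terminal payoffs V(N, j) = max(S_T - K, 0):
  V(3,-3) = 0.000000; V(3,-2) = 0.000000; V(3,-1) = 0.000000; V(3,+0) = 1.000000; V(3,+1) = 5.117607; V(3,+2) = 10.731655; V(3,+3) = 18.385989
Backward induction: V(k, j) = exp(-r*dt) * [p_u * V(k+1, j+1) + p_m * V(k+1, j) + p_d * V(k+1, j-1)]
  V(2,-2) = exp(-r*dt) * [p_u*0.000000 + p_m*0.000000 + p_d*0.000000] = 0.000000
  V(2,-1) = exp(-r*dt) * [p_u*1.000000 + p_m*0.000000 + p_d*0.000000] = 0.149610
  V(2,+0) = exp(-r*dt) * [p_u*5.117607 + p_m*1.000000 + p_d*0.000000] = 1.428326
  V(2,+1) = exp(-r*dt) * [p_u*10.731655 + p_m*5.117607 + p_d*1.000000] = 5.178625
  V(2,+2) = exp(-r*dt) * [p_u*18.385989 + p_m*10.731655 + p_d*5.117607] = 10.792391
  V(1,-1) = exp(-r*dt) * [p_u*1.428326 + p_m*0.149610 + p_d*0.000000] = 0.312836
  V(1,+0) = exp(-r*dt) * [p_u*5.178625 + p_m*1.428326 + p_d*0.149610] = 1.748486
  V(1,+1) = exp(-r*dt) * [p_u*10.792391 + p_m*5.178625 + p_d*1.428326] = 5.305986
  V(0,+0) = exp(-r*dt) * [p_u*5.305986 + p_m*1.748486 + p_d*0.312836] = 2.009366

Answer: Price = V(0,0) = 2.0094


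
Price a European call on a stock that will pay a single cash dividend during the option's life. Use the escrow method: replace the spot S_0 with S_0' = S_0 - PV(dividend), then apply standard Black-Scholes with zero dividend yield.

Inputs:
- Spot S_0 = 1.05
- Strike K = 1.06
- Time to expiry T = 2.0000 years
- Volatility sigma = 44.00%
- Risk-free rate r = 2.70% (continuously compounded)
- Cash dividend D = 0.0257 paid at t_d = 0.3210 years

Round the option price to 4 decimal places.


PV(D) = D * exp(-r * t_d) = 0.0257 * 0.99137045 = 0.02547822
S_0' = S_0 - PV(D) = 1.0500 - 0.02547822 = 1.02452178
d1 = (ln(S_0'/K) + (r + sigma^2/2)*T) / (sigma*sqrt(T)) = 0.34319916
d2 = d1 - sigma*sqrt(T) = -0.27905481
exp(-rT) = 0.94743211
N(d1) = 0.63427568; N(d2) = 0.39010138
C = S_0' * N(d1) - K * exp(-rT) * N(d2) = 1.02452178 * 0.63427568 - 1.0600 * 0.94743211 * 0.39010138 = 0.2581

Answer: Price = 0.2581


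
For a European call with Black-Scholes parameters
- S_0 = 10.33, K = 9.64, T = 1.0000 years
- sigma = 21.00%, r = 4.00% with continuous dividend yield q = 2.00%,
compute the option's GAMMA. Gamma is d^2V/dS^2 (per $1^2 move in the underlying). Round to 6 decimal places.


d1 = 0.5294341643; d2 = 0.3194341643
phi(d1) = 0.3467716446; exp(-qT) = 0.9801986733; exp(-rT) = 0.9607894392
Gamma = exp(-qT) * phi(d1) / (S * sigma * sqrt(T)) = 0.9801986733 * 0.3467716446 / (10.3300 * 0.2100 * 1.0000000000) = 0.156689

Answer: Gamma = 0.156689


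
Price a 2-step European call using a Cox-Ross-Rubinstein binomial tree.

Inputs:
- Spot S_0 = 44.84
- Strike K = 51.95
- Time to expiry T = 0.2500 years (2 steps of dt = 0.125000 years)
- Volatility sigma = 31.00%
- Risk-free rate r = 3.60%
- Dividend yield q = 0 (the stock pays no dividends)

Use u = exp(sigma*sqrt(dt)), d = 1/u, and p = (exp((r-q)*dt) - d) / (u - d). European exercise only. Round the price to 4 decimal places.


dt = T/N = 0.125000
u = exp(sigma*sqrt(dt)) = 1.115833; d = 1/u = 0.896191
p = (exp((r-q)*dt) - d) / (u - d) = 0.493161
Discount per step: exp(-r*dt) = 0.995510
Stock lattice S(k, i) with i counting down-moves:
  k=0: S(0,0) = 44.8400
  k=1: S(1,0) = 50.0340; S(1,1) = 40.1852
  k=2: S(2,0) = 55.8296; S(2,1) = 44.8400; S(2,2) = 36.0136
Terminal payoffs V(N, i) = max(S_T - K, 0):
  V(2,0) = 3.879572; V(2,1) = 0.000000; V(2,2) = 0.000000
Backward induction: V(k, i) = exp(-r*dt) * [p * V(k+1, i) + (1-p) * V(k+1, i+1)].
  V(1,0) = exp(-r*dt) * [p*3.879572 + (1-p)*0.000000] = 1.904664
  V(1,1) = exp(-r*dt) * [p*0.000000 + (1-p)*0.000000] = 0.000000
  V(0,0) = exp(-r*dt) * [p*1.904664 + (1-p)*0.000000] = 0.935089

Answer: Price = V(0,0) = 0.9351


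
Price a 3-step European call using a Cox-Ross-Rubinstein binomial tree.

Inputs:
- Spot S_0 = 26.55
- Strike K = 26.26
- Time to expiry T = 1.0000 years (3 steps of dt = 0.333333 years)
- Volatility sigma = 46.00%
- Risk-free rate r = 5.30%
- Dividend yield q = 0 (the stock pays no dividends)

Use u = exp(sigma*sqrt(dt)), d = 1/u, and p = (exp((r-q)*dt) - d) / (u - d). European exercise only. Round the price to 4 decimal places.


Answer: Price = V(0,0) = 5.9234

Derivation:
dt = T/N = 0.333333
u = exp(sigma*sqrt(dt)) = 1.304189; d = 1/u = 0.766760
p = (exp((r-q)*dt) - d) / (u - d) = 0.467157
Discount per step: exp(-r*dt) = 0.982488
Stock lattice S(k, i) with i counting down-moves:
  k=0: S(0,0) = 26.5500
  k=1: S(1,0) = 34.6262; S(1,1) = 20.3575
  k=2: S(2,0) = 45.1591; S(2,1) = 26.5500; S(2,2) = 15.6093
  k=3: S(3,0) = 58.8960; S(3,1) = 34.6262; S(3,2) = 20.3575; S(3,3) = 11.9686
Terminal payoffs V(N, i) = max(S_T - K, 0):
  V(3,0) = 32.635997; V(3,1) = 8.366209; V(3,2) = 0.000000; V(3,3) = 0.000000
Backward induction: V(k, i) = exp(-r*dt) * [p * V(k+1, i) + (1-p) * V(k+1, i+1)].
  V(2,0) = exp(-r*dt) * [p*32.635997 + (1-p)*8.366209] = 19.358961
  V(2,1) = exp(-r*dt) * [p*8.366209 + (1-p)*0.000000] = 3.839891
  V(2,2) = exp(-r*dt) * [p*0.000000 + (1-p)*0.000000] = 0.000000
  V(1,0) = exp(-r*dt) * [p*19.358961 + (1-p)*3.839891] = 10.895534
  V(1,1) = exp(-r*dt) * [p*3.839891 + (1-p)*0.000000] = 1.762419
  V(0,0) = exp(-r*dt) * [p*10.895534 + (1-p)*1.762419] = 5.923440


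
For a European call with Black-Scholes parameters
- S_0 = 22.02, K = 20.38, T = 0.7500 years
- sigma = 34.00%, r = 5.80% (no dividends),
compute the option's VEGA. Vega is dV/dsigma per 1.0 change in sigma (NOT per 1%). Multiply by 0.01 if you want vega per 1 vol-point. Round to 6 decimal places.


Answer: Vega = 6.511659

Derivation:
d1 = 0.5578124083; d2 = 0.2633637711
phi(d1) = 0.3414630262; exp(-qT) = 1.0000000000; exp(-rT) = 0.9574325541
Vega = S * exp(-qT) * phi(d1) * sqrt(T) = 22.0200 * 1.0000000000 * 0.3414630262 * 0.8660254038 = 6.511659


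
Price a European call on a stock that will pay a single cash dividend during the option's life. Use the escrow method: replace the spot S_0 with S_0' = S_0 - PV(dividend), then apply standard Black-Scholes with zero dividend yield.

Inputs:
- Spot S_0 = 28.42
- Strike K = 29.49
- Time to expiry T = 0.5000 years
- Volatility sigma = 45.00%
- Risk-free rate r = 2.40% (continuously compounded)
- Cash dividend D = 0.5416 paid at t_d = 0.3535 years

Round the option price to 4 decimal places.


PV(D) = D * exp(-r * t_d) = 0.5416 * 0.99155189 = 0.53702450
S_0' = S_0 - PV(D) = 28.4200 - 0.53702450 = 27.88297550
d1 = (ln(S_0'/K) + (r + sigma^2/2)*T) / (sigma*sqrt(T)) = 0.02071063
d2 = d1 - sigma*sqrt(T) = -0.29748742
exp(-rT) = 0.98807171
N(d1) = 0.50826176; N(d2) = 0.38304721
C = S_0' * N(d1) - K * exp(-rT) * N(d2) = 27.88297550 * 0.50826176 - 29.4900 * 0.98807171 * 0.38304721 = 3.0105

Answer: Price = 3.0105


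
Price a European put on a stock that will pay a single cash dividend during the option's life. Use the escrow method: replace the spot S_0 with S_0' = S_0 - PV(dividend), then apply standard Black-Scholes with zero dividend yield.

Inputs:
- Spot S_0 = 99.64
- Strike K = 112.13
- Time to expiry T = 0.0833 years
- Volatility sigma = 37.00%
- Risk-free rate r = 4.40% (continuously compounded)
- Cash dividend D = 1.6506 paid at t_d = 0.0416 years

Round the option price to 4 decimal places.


PV(D) = D * exp(-r * t_d) = 1.6506 * 0.99817127 = 1.64758151
S_0' = S_0 - PV(D) = 99.6400 - 1.64758151 = 97.99241849
d1 = (ln(S_0'/K) + (r + sigma^2/2)*T) / (sigma*sqrt(T)) = -1.17430051
d2 = d1 - sigma*sqrt(T) = -1.28108894
exp(-rT) = 0.99634151
N(-d1) = 0.87986266; N(-d2) = 0.89991879
P = K * exp(-rT) * N(-d2) - S_0' * N(-d1) = 112.1300 * 0.99634151 * 0.89991879 - 97.99241849 * 0.87986266 = 14.3189

Answer: Price = 14.3189


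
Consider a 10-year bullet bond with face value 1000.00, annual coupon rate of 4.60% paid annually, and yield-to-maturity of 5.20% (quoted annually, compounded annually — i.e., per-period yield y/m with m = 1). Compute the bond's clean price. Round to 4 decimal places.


Answer: Price = 954.1163

Derivation:
Coupon per period c = face * coupon_rate / m = 46.000000
Periods per year m = 1; per-period yield y/m = 0.052000
Number of cashflows N = 10
Cashflows (t years, CF_t, discount factor 1/(1+y/m)^(m*t), PV):
  t = 1.0000: CF_t = 46.000000, DF = 0.950570, PV = 43.726236
  t = 2.0000: CF_t = 46.000000, DF = 0.903584, PV = 41.564863
  t = 3.0000: CF_t = 46.000000, DF = 0.858920, PV = 39.510326
  t = 4.0000: CF_t = 46.000000, DF = 0.816464, PV = 37.557344
  t = 5.0000: CF_t = 46.000000, DF = 0.776106, PV = 35.700897
  t = 6.0000: CF_t = 46.000000, DF = 0.737744, PV = 33.936214
  t = 7.0000: CF_t = 46.000000, DF = 0.701277, PV = 32.258759
  t = 8.0000: CF_t = 46.000000, DF = 0.666613, PV = 30.664219
  t = 9.0000: CF_t = 46.000000, DF = 0.633663, PV = 29.148497
  t = 10.0000: CF_t = 1046.000000, DF = 0.602341, PV = 630.048942
Price P = sum_t PV_t = 954.116297


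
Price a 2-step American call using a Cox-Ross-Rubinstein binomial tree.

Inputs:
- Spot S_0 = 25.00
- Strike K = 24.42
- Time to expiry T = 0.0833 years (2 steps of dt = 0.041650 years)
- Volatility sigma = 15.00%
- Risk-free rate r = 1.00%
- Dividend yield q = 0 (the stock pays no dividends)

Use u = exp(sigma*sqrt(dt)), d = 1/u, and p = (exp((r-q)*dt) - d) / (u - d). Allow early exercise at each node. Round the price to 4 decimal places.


dt = T/N = 0.041650
u = exp(sigma*sqrt(dt)) = 1.031086; d = 1/u = 0.969851
p = (exp((r-q)*dt) - d) / (u - d) = 0.499151
Discount per step: exp(-r*dt) = 0.999584
Stock lattice S(k, i) with i counting down-moves:
  k=0: S(0,0) = 25.0000
  k=1: S(1,0) = 25.7771; S(1,1) = 24.2463
  k=2: S(2,0) = 26.5785; S(2,1) = 25.0000; S(2,2) = 23.5153
Terminal payoffs V(N, i) = max(S_T - K, 0):
  V(2,0) = 2.158452; V(2,1) = 0.580000; V(2,2) = 0.000000
Backward induction: V(k, i) = exp(-r*dt) * [p * V(k+1, i) + (1-p) * V(k+1, i+1)]; then take max(V_cont, immediate exercise) for American.
  V(1,0) = exp(-r*dt) * [p*2.158452 + (1-p)*0.580000] = 1.367316; exercise = 1.357147; V(1,0) = max -> 1.367316
  V(1,1) = exp(-r*dt) * [p*0.580000 + (1-p)*0.000000] = 0.289387; exercise = 0.000000; V(1,1) = max -> 0.289387
  V(0,0) = exp(-r*dt) * [p*1.367316 + (1-p)*0.289387] = 0.827091; exercise = 0.580000; V(0,0) = max -> 0.827091

Answer: Price = V(0,0) = 0.8271


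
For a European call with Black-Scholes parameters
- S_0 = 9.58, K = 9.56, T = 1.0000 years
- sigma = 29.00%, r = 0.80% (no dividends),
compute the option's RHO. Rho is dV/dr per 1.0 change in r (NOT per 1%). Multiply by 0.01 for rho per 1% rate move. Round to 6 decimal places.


Answer: Rho = 4.325786

Derivation:
d1 = 0.1797926377; d2 = -0.1102073623
phi(d1) = 0.3925461263; exp(-qT) = 1.0000000000; exp(-rT) = 0.9920319148
N(d2) = 0.4561224618
Rho = K*T*exp(-rT)*N(d2) = 9.5600 * 1.0000 * 0.9920319148 * 0.4561224618 = 4.325786


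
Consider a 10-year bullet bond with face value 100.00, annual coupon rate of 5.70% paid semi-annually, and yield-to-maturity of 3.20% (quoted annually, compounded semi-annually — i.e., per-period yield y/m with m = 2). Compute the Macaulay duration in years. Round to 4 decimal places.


Coupon per period c = face * coupon_rate / m = 2.850000
Periods per year m = 2; per-period yield y/m = 0.016000
Number of cashflows N = 20
Cashflows (t years, CF_t, discount factor 1/(1+y/m)^(m*t), PV):
  t = 0.5000: CF_t = 2.850000, DF = 0.984252, PV = 2.805118
  t = 1.0000: CF_t = 2.850000, DF = 0.968752, PV = 2.760943
  t = 1.5000: CF_t = 2.850000, DF = 0.953496, PV = 2.717464
  t = 2.0000: CF_t = 2.850000, DF = 0.938480, PV = 2.674669
  t = 2.5000: CF_t = 2.850000, DF = 0.923701, PV = 2.632548
  t = 3.0000: CF_t = 2.850000, DF = 0.909155, PV = 2.591091
  t = 3.5000: CF_t = 2.850000, DF = 0.894837, PV = 2.550286
  t = 4.0000: CF_t = 2.850000, DF = 0.880745, PV = 2.510124
  t = 4.5000: CF_t = 2.850000, DF = 0.866875, PV = 2.470595
  t = 5.0000: CF_t = 2.850000, DF = 0.853224, PV = 2.431688
  t = 5.5000: CF_t = 2.850000, DF = 0.839787, PV = 2.393393
  t = 6.0000: CF_t = 2.850000, DF = 0.826562, PV = 2.355702
  t = 6.5000: CF_t = 2.850000, DF = 0.813545, PV = 2.318604
  t = 7.0000: CF_t = 2.850000, DF = 0.800734, PV = 2.282091
  t = 7.5000: CF_t = 2.850000, DF = 0.788124, PV = 2.246153
  t = 8.0000: CF_t = 2.850000, DF = 0.775712, PV = 2.210780
  t = 8.5000: CF_t = 2.850000, DF = 0.763496, PV = 2.175965
  t = 9.0000: CF_t = 2.850000, DF = 0.751473, PV = 2.141697
  t = 9.5000: CF_t = 2.850000, DF = 0.739639, PV = 2.107970
  t = 10.0000: CF_t = 102.850000, DF = 0.727991, PV = 74.873845
Price P = sum_t PV_t = 121.250725
Macaulay numerator sum_t t * PV_t:
  t * PV_t at t = 0.5000: 1.402559
  t * PV_t at t = 1.0000: 2.760943
  t * PV_t at t = 1.5000: 4.076195
  t * PV_t at t = 2.0000: 5.349338
  t * PV_t at t = 2.5000: 6.581370
  t * PV_t at t = 3.0000: 7.773272
  t * PV_t at t = 3.5000: 8.926001
  t * PV_t at t = 4.0000: 10.040496
  t * PV_t at t = 4.5000: 11.117676
  t * PV_t at t = 5.0000: 12.158438
  t * PV_t at t = 5.5000: 13.163663
  t * PV_t at t = 6.0000: 14.134212
  t * PV_t at t = 6.5000: 15.070929
  t * PV_t at t = 7.0000: 15.974637
  t * PV_t at t = 7.5000: 16.846144
  t * PV_t at t = 8.0000: 17.686240
  t * PV_t at t = 8.5000: 18.495699
  t * PV_t at t = 9.0000: 19.275277
  t * PV_t at t = 9.5000: 20.025714
  t * PV_t at t = 10.0000: 748.738452
Macaulay duration D = (sum_t t * PV_t) / P = 969.597256 / 121.250725 = 7.996631

Answer: Macaulay duration = 7.9966 years


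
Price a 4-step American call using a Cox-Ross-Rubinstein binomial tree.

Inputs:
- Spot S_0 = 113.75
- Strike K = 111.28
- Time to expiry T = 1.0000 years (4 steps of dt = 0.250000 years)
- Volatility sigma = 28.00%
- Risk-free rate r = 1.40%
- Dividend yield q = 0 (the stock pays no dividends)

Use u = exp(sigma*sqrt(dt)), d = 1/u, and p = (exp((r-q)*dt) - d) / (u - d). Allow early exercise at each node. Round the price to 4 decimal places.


dt = T/N = 0.250000
u = exp(sigma*sqrt(dt)) = 1.150274; d = 1/u = 0.869358
p = (exp((r-q)*dt) - d) / (u - d) = 0.477538
Discount per step: exp(-r*dt) = 0.996506
Stock lattice S(k, i) with i counting down-moves:
  k=0: S(0,0) = 113.7500
  k=1: S(1,0) = 130.8436; S(1,1) = 98.8895
  k=2: S(2,0) = 150.5060; S(2,1) = 113.7500; S(2,2) = 85.9704
  k=3: S(3,0) = 173.1231; S(3,1) = 130.8436; S(3,2) = 98.8895; S(3,3) = 74.7391
  k=4: S(4,0) = 199.1390; S(4,1) = 150.5060; S(4,2) = 113.7500; S(4,3) = 85.9704; S(4,4) = 64.9750
Terminal payoffs V(N, i) = max(S_T - K, 0):
  V(4,0) = 87.858997; V(4,1) = 39.226016; V(4,2) = 2.470000; V(4,3) = 0.000000; V(4,4) = 0.000000
Backward induction: V(k, i) = exp(-r*dt) * [p * V(k+1, i) + (1-p) * V(k+1, i+1)]; then take max(V_cont, immediate exercise) for American.
  V(3,0) = exp(-r*dt) * [p*87.858997 + (1-p)*39.226016] = 62.231926; exercise = 61.843127; V(3,0) = max -> 62.231926
  V(3,1) = exp(-r*dt) * [p*39.226016 + (1-p)*2.470000] = 19.952444; exercise = 19.563645; V(3,1) = max -> 19.952444
  V(3,2) = exp(-r*dt) * [p*2.470000 + (1-p)*0.000000] = 1.175398; exercise = 0.000000; V(3,2) = max -> 1.175398
  V(3,3) = exp(-r*dt) * [p*0.000000 + (1-p)*0.000000] = 0.000000; exercise = 0.000000; V(3,3) = max -> 0.000000
  V(2,0) = exp(-r*dt) * [p*62.231926 + (1-p)*19.952444] = 40.002256; exercise = 39.226016; V(2,0) = max -> 40.002256
  V(2,1) = exp(-r*dt) * [p*19.952444 + (1-p)*1.175398] = 10.106718; exercise = 2.470000; V(2,1) = max -> 10.106718
  V(2,2) = exp(-r*dt) * [p*1.175398 + (1-p)*0.000000] = 0.559336; exercise = 0.000000; V(2,2) = max -> 0.559336
  V(1,0) = exp(-r*dt) * [p*40.002256 + (1-p)*10.106718] = 24.297787; exercise = 19.563645; V(1,0) = max -> 24.297787
  V(1,1) = exp(-r*dt) * [p*10.106718 + (1-p)*0.559336] = 5.100692; exercise = 0.000000; V(1,1) = max -> 5.100692
  V(0,0) = exp(-r*dt) * [p*24.297787 + (1-p)*5.100692] = 14.218186; exercise = 2.470000; V(0,0) = max -> 14.218186

Answer: Price = V(0,0) = 14.2182


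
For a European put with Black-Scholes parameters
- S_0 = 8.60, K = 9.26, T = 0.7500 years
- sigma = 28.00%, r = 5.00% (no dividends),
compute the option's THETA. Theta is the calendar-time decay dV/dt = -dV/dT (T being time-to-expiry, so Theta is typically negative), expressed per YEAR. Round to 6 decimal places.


d1 = -0.0290400810; d2 = -0.2715271940
phi(d1) = 0.3987740966; exp(-qT) = 1.0000000000; exp(-rT) = 0.9631944177
Theta = -S*exp(-qT)*phi(d1)*sigma/(2*sqrt(T)) + r*K*exp(-rT)*N(-d2) - q*S*exp(-qT)*N(-d1)
N(-d1) = 0.5115836880; N(-d2) = 0.6070072064; sqrt(T) = 0.8660254038
Term 1 = -8.6000 * 1.0000000000 * 0.3987740966 * 0.2800 / (2 * 0.8660254038) = -0.5543994555
Term 2 = 0.0500 * 9.2600 * 0.9631944177 * 0.6070072064 = 0.2707003361
Term 3 = 0 (no dividend yield, q = 0)
Theta = -0.5543994555 + (0.2707003361) + (0.0000000000) = -0.283699

Answer: Theta = -0.283699


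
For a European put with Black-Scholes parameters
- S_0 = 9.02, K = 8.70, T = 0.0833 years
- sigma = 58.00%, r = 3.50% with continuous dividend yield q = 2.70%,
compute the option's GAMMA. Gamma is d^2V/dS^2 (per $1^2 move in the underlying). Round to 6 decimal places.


d1 = 0.3034608633; d2 = 0.1360627749
phi(d1) = 0.3809897600; exp(-qT) = 0.9977534273; exp(-rT) = 0.9970887459
Gamma = exp(-qT) * phi(d1) / (S * sigma * sqrt(T)) = 0.9977534273 * 0.3809897600 / (9.0200 * 0.5800 * 0.2886173938) = 0.251756

Answer: Gamma = 0.251756


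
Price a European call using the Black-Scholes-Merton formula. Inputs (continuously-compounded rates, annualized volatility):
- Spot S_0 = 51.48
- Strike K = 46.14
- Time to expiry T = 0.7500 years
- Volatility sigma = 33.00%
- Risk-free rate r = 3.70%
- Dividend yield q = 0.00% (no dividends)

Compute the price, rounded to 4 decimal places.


d1 = (ln(S/K) + (r - q + 0.5*sigma^2) * T) / (sigma * sqrt(T)) = 0.62319059
d2 = d1 - sigma * sqrt(T) = 0.33740220
exp(-rT) = 0.97263149; exp(-qT) = 1.00000000
C = S_0 * exp(-qT) * N(d1) - K * exp(-rT) * N(d2)
N(d1) = 0.73342036; N(d2) = 0.63209314
C = 51.4800 * 1.00000000 * 0.73342036 - 46.1400 * 0.97263149 * 0.63209314 = 9.3899

Answer: Price = 9.3899


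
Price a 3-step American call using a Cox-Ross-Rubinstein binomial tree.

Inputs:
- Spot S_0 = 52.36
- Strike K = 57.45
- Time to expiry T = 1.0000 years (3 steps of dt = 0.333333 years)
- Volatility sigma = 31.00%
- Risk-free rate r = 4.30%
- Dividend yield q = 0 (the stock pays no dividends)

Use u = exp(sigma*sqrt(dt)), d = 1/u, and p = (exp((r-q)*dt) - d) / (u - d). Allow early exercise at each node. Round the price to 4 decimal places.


Answer: Price = V(0,0) = 5.5846

Derivation:
dt = T/N = 0.333333
u = exp(sigma*sqrt(dt)) = 1.195995; d = 1/u = 0.836124
p = (exp((r-q)*dt) - d) / (u - d) = 0.495490
Discount per step: exp(-r*dt) = 0.985769
Stock lattice S(k, i) with i counting down-moves:
  k=0: S(0,0) = 52.3600
  k=1: S(1,0) = 62.6223; S(1,1) = 43.7794
  k=2: S(2,0) = 74.8960; S(2,1) = 52.3600; S(2,2) = 36.6050
  k=3: S(3,0) = 89.5752; S(3,1) = 62.6223; S(3,2) = 43.7794; S(3,3) = 30.6063
Terminal payoffs V(N, i) = max(S_T - K, 0):
  V(3,0) = 32.125218; V(3,1) = 5.172305; V(3,2) = 0.000000; V(3,3) = 0.000000
Backward induction: V(k, i) = exp(-r*dt) * [p * V(k+1, i) + (1-p) * V(k+1, i+1)]; then take max(V_cont, immediate exercise) for American.
  V(2,0) = exp(-r*dt) * [p*32.125218 + (1-p)*5.172305] = 18.263548; exercise = 17.445972; V(2,0) = max -> 18.263548
  V(2,1) = exp(-r*dt) * [p*5.172305 + (1-p)*0.000000] = 2.526355; exercise = 0.000000; V(2,1) = max -> 2.526355
  V(2,2) = exp(-r*dt) * [p*0.000000 + (1-p)*0.000000] = 0.000000; exercise = 0.000000; V(2,2) = max -> 0.000000
  V(1,0) = exp(-r*dt) * [p*18.263548 + (1-p)*2.526355] = 10.177060; exercise = 5.172305; V(1,0) = max -> 10.177060
  V(1,1) = exp(-r*dt) * [p*2.526355 + (1-p)*0.000000] = 1.233970; exercise = 0.000000; V(1,1) = max -> 1.233970
  V(0,0) = exp(-r*dt) * [p*10.177060 + (1-p)*1.233970] = 5.584562; exercise = 0.000000; V(0,0) = max -> 5.584562


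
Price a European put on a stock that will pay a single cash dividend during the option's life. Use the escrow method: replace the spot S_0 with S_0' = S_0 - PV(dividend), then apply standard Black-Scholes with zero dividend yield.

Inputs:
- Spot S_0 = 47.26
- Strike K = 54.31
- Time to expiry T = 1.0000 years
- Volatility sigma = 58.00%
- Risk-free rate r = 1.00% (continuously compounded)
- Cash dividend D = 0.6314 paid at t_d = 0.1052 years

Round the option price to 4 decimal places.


PV(D) = D * exp(-r * t_d) = 0.6314 * 0.99894855 = 0.63073612
S_0' = S_0 - PV(D) = 47.2600 - 0.63073612 = 46.62926388
d1 = (ln(S_0'/K) + (r + sigma^2/2)*T) / (sigma*sqrt(T)) = 0.04434475
d2 = d1 - sigma*sqrt(T) = -0.53565525
exp(-rT) = 0.99004983
N(-d1) = 0.48231480; N(-d2) = 0.70390158
P = K * exp(-rT) * N(-d2) - S_0' * N(-d1) = 54.3100 * 0.99004983 * 0.70390158 - 46.62926388 * 0.48231480 = 15.3585

Answer: Price = 15.3585


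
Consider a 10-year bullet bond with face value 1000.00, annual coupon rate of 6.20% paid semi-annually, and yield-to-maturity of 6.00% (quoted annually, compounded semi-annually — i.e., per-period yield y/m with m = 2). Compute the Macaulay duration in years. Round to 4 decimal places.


Answer: Macaulay duration = 7.6194 years

Derivation:
Coupon per period c = face * coupon_rate / m = 31.000000
Periods per year m = 2; per-period yield y/m = 0.030000
Number of cashflows N = 20
Cashflows (t years, CF_t, discount factor 1/(1+y/m)^(m*t), PV):
  t = 0.5000: CF_t = 31.000000, DF = 0.970874, PV = 30.097087
  t = 1.0000: CF_t = 31.000000, DF = 0.942596, PV = 29.220473
  t = 1.5000: CF_t = 31.000000, DF = 0.915142, PV = 28.369391
  t = 2.0000: CF_t = 31.000000, DF = 0.888487, PV = 27.543098
  t = 2.5000: CF_t = 31.000000, DF = 0.862609, PV = 26.740872
  t = 3.0000: CF_t = 31.000000, DF = 0.837484, PV = 25.962012
  t = 3.5000: CF_t = 31.000000, DF = 0.813092, PV = 25.205837
  t = 4.0000: CF_t = 31.000000, DF = 0.789409, PV = 24.471686
  t = 4.5000: CF_t = 31.000000, DF = 0.766417, PV = 23.758919
  t = 5.0000: CF_t = 31.000000, DF = 0.744094, PV = 23.066911
  t = 5.5000: CF_t = 31.000000, DF = 0.722421, PV = 22.395060
  t = 6.0000: CF_t = 31.000000, DF = 0.701380, PV = 21.742776
  t = 6.5000: CF_t = 31.000000, DF = 0.680951, PV = 21.109492
  t = 7.0000: CF_t = 31.000000, DF = 0.661118, PV = 20.494652
  t = 7.5000: CF_t = 31.000000, DF = 0.641862, PV = 19.897720
  t = 8.0000: CF_t = 31.000000, DF = 0.623167, PV = 19.318175
  t = 8.5000: CF_t = 31.000000, DF = 0.605016, PV = 18.755510
  t = 9.0000: CF_t = 31.000000, DF = 0.587395, PV = 18.209233
  t = 9.5000: CF_t = 31.000000, DF = 0.570286, PV = 17.678867
  t = 10.0000: CF_t = 1031.000000, DF = 0.553676, PV = 570.839703
Price P = sum_t PV_t = 1014.877475
Macaulay numerator sum_t t * PV_t:
  t * PV_t at t = 0.5000: 15.048544
  t * PV_t at t = 1.0000: 29.220473
  t * PV_t at t = 1.5000: 42.554087
  t * PV_t at t = 2.0000: 55.086197
  t * PV_t at t = 2.5000: 66.852181
  t * PV_t at t = 3.0000: 77.886036
  t * PV_t at t = 3.5000: 88.220429
  t * PV_t at t = 4.0000: 97.886745
  t * PV_t at t = 4.5000: 106.915134
  t * PV_t at t = 5.0000: 115.334557
  t * PV_t at t = 5.5000: 123.172828
  t * PV_t at t = 6.0000: 130.456658
  t * PV_t at t = 6.5000: 137.211695
  t * PV_t at t = 7.0000: 143.462564
  t * PV_t at t = 7.5000: 149.232903
  t * PV_t at t = 8.0000: 154.545401
  t * PV_t at t = 8.5000: 159.421833
  t * PV_t at t = 9.0000: 163.883096
  t * PV_t at t = 9.5000: 167.949235
  t * PV_t at t = 10.0000: 5708.397026
Macaulay duration D = (sum_t t * PV_t) / P = 7732.737620 / 1014.877475 = 7.619380


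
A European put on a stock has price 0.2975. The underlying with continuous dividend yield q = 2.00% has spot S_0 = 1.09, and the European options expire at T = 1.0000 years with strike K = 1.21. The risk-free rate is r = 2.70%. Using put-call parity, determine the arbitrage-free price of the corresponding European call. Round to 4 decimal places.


Put-call parity: C - P = S_0 * exp(-qT) - K * exp(-rT).
S_0 * exp(-qT) = 1.0900 * 0.98019867 = 1.06841655
K * exp(-rT) = 1.2100 * 0.97336124 = 1.17776710
C = P + S*exp(-qT) - K*exp(-rT)
C = 0.2975 + 1.06841655 - 1.17776710 = 0.1881

Answer: Call price = 0.1881


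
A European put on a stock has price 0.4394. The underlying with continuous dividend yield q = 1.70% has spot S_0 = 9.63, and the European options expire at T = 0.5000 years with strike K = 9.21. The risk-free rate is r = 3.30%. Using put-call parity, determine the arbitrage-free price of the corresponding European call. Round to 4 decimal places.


Answer: Call price = 0.9286

Derivation:
Put-call parity: C - P = S_0 * exp(-qT) - K * exp(-rT).
S_0 * exp(-qT) = 9.6300 * 0.99153602 = 9.54849190
K * exp(-rT) = 9.2100 * 0.98363538 = 9.05928184
C = P + S*exp(-qT) - K*exp(-rT)
C = 0.4394 + 9.54849190 - 9.05928184 = 0.9286


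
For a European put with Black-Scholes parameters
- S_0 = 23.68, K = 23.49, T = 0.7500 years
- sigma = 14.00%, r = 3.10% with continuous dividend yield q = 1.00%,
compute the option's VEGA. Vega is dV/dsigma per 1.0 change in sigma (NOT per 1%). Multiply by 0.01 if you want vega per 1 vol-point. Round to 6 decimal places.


d1 = 0.2569704505; d2 = 0.1357268940
phi(d1) = 0.3859855137; exp(-qT) = 0.9925280548; exp(-rT) = 0.9770181987
Vega = S * exp(-qT) * phi(d1) * sqrt(T) = 23.6800 * 0.9925280548 * 0.3859855137 * 0.8660254038 = 7.856446

Answer: Vega = 7.856446


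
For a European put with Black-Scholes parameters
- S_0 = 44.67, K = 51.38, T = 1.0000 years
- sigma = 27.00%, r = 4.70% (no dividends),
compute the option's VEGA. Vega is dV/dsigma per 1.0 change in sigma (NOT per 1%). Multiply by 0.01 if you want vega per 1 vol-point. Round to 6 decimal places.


Answer: Vega = 17.434854

Derivation:
d1 = -0.2092476160; d2 = -0.4792476160
phi(d1) = 0.3903034304; exp(-qT) = 1.0000000000; exp(-rT) = 0.9540873976
Vega = S * exp(-qT) * phi(d1) * sqrt(T) = 44.6700 * 1.0000000000 * 0.3903034304 * 1.0000000000 = 17.434854


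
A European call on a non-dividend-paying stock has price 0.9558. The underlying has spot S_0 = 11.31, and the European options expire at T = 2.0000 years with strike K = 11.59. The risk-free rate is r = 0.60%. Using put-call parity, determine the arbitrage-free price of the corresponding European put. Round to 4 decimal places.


Answer: Put price = 1.0976

Derivation:
Put-call parity: C - P = S_0 * exp(-qT) - K * exp(-rT).
S_0 * exp(-qT) = 11.3100 * 1.00000000 = 11.31000000
K * exp(-rT) = 11.5900 * 0.98807171 = 11.45175115
P = C - S*exp(-qT) + K*exp(-rT)
P = 0.9558 - 11.31000000 + 11.45175115 = 1.0976


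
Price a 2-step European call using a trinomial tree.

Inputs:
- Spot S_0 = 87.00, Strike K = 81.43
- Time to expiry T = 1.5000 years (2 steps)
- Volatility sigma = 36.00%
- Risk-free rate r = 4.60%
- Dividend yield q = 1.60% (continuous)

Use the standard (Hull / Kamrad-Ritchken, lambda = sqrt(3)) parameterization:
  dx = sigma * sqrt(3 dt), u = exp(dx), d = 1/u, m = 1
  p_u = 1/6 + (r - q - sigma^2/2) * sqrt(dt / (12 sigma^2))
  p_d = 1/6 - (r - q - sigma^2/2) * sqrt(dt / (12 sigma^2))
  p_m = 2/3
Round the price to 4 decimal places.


dt = T/N = 0.750000; dx = sigma*sqrt(3*dt) = 0.540000
u = exp(dx) = 1.716007; d = 1/u = 0.582748
p_u = 0.142500, p_m = 0.666667, p_d = 0.190833
Discount per step: exp(-r*dt) = 0.966088
Stock lattice S(k, j) with j the centered position index:
  k=0: S(0,+0) = 87.0000
  k=1: S(1,-1) = 50.6991; S(1,+0) = 87.0000; S(1,+1) = 149.2926
  k=2: S(2,-2) = 29.5448; S(2,-1) = 50.6991; S(2,+0) = 87.0000; S(2,+1) = 149.2926; S(2,+2) = 256.1871
Terminal payoffs V(N, j) = max(S_T - K, 0):
  V(2,-2) = 0.000000; V(2,-1) = 0.000000; V(2,+0) = 5.570000; V(2,+1) = 67.862597; V(2,+2) = 174.757121
Backward induction: V(k, j) = exp(-r*dt) * [p_u * V(k+1, j+1) + p_m * V(k+1, j) + p_d * V(k+1, j-1)]
  V(1,-1) = exp(-r*dt) * [p_u*5.570000 + p_m*0.000000 + p_d*0.000000] = 0.766808
  V(1,+0) = exp(-r*dt) * [p_u*67.862597 + p_m*5.570000 + p_d*0.000000] = 12.929888
  V(1,+1) = exp(-r*dt) * [p_u*174.757121 + p_m*67.862597 + p_d*5.570000] = 68.792796
  V(0,+0) = exp(-r*dt) * [p_u*68.792796 + p_m*12.929888 + p_d*0.766808] = 17.939518

Answer: Price = V(0,0) = 17.9395
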